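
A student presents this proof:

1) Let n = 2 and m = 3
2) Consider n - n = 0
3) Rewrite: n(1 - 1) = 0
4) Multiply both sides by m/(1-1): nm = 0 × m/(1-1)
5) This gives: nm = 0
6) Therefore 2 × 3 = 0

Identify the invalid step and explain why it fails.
Step 4: Multiply both sides by m/(1-1): nm = 0 × m/(1-1)

Step 4 multiplies both sides by m/(1-1). However, 1-1 = 0, so this is multiplication by m/0, which is undefined. We cannot multiply by an undefined expression.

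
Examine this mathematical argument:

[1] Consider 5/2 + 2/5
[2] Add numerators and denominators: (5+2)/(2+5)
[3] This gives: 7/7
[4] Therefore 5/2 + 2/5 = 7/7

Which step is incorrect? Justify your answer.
Step 2: Add numerators and denominators: (5+2)/(2+5)

Step 2 incorrectly adds fractions by separately adding numerators and denominators. This is wrong. The correct method requires a common denominator: 5/2 + 2/5 = (5×5 + 2×2)/(2×5) = 29/10 = 29/10. The method used gives 7/7, which is different.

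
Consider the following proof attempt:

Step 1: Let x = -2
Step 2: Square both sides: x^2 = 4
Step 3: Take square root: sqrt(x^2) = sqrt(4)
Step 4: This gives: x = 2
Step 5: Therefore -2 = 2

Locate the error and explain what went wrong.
Step 4: This gives: x = 2

Step 4 incorrectly states that sqrt(x^2) = x. The correct identity is sqrt(x^2) = |x|. Since x = -2 < 0, we have sqrt(x^2) = |-2| = 2, not x = -2.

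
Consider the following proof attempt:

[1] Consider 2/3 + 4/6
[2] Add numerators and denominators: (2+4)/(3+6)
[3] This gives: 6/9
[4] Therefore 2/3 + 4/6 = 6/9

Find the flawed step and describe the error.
Step 2: Add numerators and denominators: (2+4)/(3+6)

Step 2 incorrectly adds fractions by separately adding numerators and denominators. This is wrong. The correct method requires a common denominator: 2/3 + 4/6 = (2×6 + 4×3)/(3×6) = 24/18 = 4/3. The method used gives 6/9, which is different.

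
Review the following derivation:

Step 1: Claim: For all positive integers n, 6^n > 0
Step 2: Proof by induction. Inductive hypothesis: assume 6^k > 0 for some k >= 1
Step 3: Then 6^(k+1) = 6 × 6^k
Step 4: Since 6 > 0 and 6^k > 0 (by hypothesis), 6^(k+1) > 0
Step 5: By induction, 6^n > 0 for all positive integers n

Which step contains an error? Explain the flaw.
Step 5: By induction, 6^n > 0 for all positive integers n

Step 5 concludes the proof by induction, but no base case was ever established. A valid induction proof requires: (1) a base case proving 6^1 > 0, and (2) an inductive step showing IF 6^k > 0 THEN 6^(k+1) > 0. Steps 2-4 correctly establish the inductive step, but without the base case the conclusion in step 5 does not follow.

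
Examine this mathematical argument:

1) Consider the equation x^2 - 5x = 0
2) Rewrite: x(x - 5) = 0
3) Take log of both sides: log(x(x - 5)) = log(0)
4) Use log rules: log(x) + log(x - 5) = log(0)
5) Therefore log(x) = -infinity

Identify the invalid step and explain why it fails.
Step 3: Take log of both sides: log(x(x - 5)) = log(0)

Step 3 takes the logarithm of both sides, resulting in log(0) on the right side. The logarithm is only defined for positive numbers; log(0) is undefined (approaches negative infinity). This operation is invalid.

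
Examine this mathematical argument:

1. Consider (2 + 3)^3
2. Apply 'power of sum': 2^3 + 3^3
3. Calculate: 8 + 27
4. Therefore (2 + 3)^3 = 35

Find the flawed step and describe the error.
Step 2: Apply 'power of sum': 2^3 + 3^3

Step 2 incorrectly applies a non-existent rule '(a+b)^n = a^n + b^n'. This is false in general. The correct expansion uses the binomial theorem. The actual value is (2 + 3)^3 = 5^3 = 125, not 35.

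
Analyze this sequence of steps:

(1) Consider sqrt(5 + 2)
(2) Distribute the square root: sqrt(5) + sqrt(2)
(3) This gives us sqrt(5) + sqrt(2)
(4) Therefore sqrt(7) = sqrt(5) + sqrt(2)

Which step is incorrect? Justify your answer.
Step 2: Distribute the square root: sqrt(5) + sqrt(2)

Step 2 incorrectly 'distributes' the square root over addition. The square root function does not distribute: sqrt(a + b) ≠ sqrt(a) + sqrt(b). In fact, sqrt(5 + 2) = sqrt(7) ≈ 2.6458, while sqrt(5) + sqrt(2) ≈ 3.6503.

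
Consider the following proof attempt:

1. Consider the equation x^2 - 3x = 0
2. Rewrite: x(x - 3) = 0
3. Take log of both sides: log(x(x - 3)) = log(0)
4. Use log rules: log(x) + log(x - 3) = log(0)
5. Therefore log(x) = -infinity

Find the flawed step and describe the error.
Step 3: Take log of both sides: log(x(x - 3)) = log(0)

Step 3 takes the logarithm of both sides, resulting in log(0) on the right side. The logarithm is only defined for positive numbers; log(0) is undefined (approaches negative infinity). This operation is invalid.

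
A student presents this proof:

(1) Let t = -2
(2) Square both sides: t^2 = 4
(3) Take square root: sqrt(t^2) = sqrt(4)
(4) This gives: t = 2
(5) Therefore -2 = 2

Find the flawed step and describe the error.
Step 4: This gives: t = 2

Step 4 incorrectly states that sqrt(t^2) = t. The correct identity is sqrt(t^2) = |t|. Since t = -2 < 0, we have sqrt(t^2) = |-2| = 2, not t = -2.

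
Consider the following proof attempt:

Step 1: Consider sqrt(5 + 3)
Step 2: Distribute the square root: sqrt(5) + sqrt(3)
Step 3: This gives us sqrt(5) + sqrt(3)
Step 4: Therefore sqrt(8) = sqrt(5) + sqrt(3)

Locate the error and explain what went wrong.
Step 2: Distribute the square root: sqrt(5) + sqrt(3)

Step 2 incorrectly 'distributes' the square root over addition. The square root function does not distribute: sqrt(a + b) ≠ sqrt(a) + sqrt(b). In fact, sqrt(5 + 3) = sqrt(8) ≈ 2.8284, while sqrt(5) + sqrt(3) ≈ 3.9681.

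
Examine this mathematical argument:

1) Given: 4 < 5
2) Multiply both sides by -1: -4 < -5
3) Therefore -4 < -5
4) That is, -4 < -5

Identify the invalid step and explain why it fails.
Step 2: Multiply both sides by -1: -4 < -5

Step 2 multiplies both sides by -1 but fails to reverse the inequality sign. When multiplying (or dividing) an inequality by a negative number, the direction must be reversed. Since 4 < 5, we should get -4 > -5, i.e., -4 > -5.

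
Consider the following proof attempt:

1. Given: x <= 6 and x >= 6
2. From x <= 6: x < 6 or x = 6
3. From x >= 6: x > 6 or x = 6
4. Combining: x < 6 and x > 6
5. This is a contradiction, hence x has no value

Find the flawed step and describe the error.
Step 4: Combining: x < 6 and x > 6

Step 4 incorrectly combines the conditions. From x <= 6 and x >= 6, the intersection is x = 6. The error treats the 'or' cases as 'and' requirements. The correct conclusion is that x = 6 is the unique solution, not that no solution exists.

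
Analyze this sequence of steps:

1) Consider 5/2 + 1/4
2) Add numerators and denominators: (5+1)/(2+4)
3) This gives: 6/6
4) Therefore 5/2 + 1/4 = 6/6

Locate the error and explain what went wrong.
Step 2: Add numerators and denominators: (5+1)/(2+4)

Step 2 incorrectly adds fractions by separately adding numerators and denominators. This is wrong. The correct method requires a common denominator: 5/2 + 1/4 = (5×4 + 1×2)/(2×4) = 22/8 = 11/4. The method used gives 6/6, which is different.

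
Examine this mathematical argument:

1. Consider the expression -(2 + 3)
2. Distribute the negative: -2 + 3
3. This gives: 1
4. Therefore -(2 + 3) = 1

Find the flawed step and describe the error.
Step 2: Distribute the negative: -2 + 3

Step 2 incorrectly distributes the negative sign. The correct distribution is -(2 + 3) = -2 - 3 = -5. The negative must be applied to both terms, not just the first. The error treats -(2 + 3) as -2 + 3, which equals 1 instead of -5.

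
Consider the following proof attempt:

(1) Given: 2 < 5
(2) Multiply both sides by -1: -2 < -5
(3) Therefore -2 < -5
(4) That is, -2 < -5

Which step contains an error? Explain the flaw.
Step 2: Multiply both sides by -1: -2 < -5

Step 2 multiplies both sides by -1 but fails to reverse the inequality sign. When multiplying (or dividing) an inequality by a negative number, the direction must be reversed. Since 2 < 5, we should get -2 > -5, i.e., -2 > -5.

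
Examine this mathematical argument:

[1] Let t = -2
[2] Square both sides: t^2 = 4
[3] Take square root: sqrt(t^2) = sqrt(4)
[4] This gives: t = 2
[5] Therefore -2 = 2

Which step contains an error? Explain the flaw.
Step 4: This gives: t = 2

Step 4 incorrectly states that sqrt(t^2) = t. The correct identity is sqrt(t^2) = |t|. Since t = -2 < 0, we have sqrt(t^2) = |-2| = 2, not t = -2.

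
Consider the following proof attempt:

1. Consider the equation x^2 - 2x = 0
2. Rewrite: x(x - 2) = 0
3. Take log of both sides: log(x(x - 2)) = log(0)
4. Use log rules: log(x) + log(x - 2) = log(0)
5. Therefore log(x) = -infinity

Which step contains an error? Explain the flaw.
Step 3: Take log of both sides: log(x(x - 2)) = log(0)

Step 3 takes the logarithm of both sides, resulting in log(0) on the right side. The logarithm is only defined for positive numbers; log(0) is undefined (approaches negative infinity). This operation is invalid.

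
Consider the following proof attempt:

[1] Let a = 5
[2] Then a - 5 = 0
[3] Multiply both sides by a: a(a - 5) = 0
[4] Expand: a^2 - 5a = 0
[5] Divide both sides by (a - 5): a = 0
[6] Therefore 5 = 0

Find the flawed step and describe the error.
Step 5: Divide both sides by (a - 5): a = 0

Step 5 divides both sides by (a - 5). However, since a = 5, we have (a - 5) = 0. Division by zero is undefined, making this step invalid.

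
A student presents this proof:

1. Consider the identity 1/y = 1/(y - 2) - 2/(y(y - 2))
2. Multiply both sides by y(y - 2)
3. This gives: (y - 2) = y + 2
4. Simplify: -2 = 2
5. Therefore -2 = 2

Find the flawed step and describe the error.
Step 3: This gives: (y - 2) = y + 2

Step 3 makes a sign error when clearing denominators. Multiplying -2/(y(y - 2)) by y(y - 2) gives -2, not +2. The correct result is (y - 2) = y - 2, which is trivially true, not (y - 2) = y + 2. (Step 1 is a valid identity: 1/(y - 2) - 2/(y(y - 2)) = (y - 2)/(y(y - 2)) = 1/y.)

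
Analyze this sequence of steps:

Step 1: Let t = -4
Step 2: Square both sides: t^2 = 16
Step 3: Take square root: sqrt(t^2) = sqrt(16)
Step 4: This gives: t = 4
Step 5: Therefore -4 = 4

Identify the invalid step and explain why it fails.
Step 4: This gives: t = 4

Step 4 incorrectly states that sqrt(t^2) = t. The correct identity is sqrt(t^2) = |t|. Since t = -4 < 0, we have sqrt(t^2) = |-4| = 4, not t = -4.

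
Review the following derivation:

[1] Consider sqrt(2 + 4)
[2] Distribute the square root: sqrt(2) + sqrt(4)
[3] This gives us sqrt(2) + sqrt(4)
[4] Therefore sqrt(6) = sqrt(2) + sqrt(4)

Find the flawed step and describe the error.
Step 2: Distribute the square root: sqrt(2) + sqrt(4)

Step 2 incorrectly 'distributes' the square root over addition. The square root function does not distribute: sqrt(a + b) ≠ sqrt(a) + sqrt(b). In fact, sqrt(2 + 4) = sqrt(6) ≈ 2.4495, while sqrt(2) + sqrt(4) ≈ 3.4142.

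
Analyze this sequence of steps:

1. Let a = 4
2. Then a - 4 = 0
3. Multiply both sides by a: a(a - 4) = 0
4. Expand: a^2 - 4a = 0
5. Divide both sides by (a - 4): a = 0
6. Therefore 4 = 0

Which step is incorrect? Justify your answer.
Step 5: Divide both sides by (a - 4): a = 0

Step 5 divides both sides by (a - 4). However, since a = 4, we have (a - 4) = 0. Division by zero is undefined, making this step invalid.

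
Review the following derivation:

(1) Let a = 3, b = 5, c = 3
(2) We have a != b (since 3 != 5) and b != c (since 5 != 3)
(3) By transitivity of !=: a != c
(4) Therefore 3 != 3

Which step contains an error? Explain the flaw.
Step 3: By transitivity of !=: a != c

Step 3 incorrectly applies transitivity to the '!=' relation. Transitivity states: if a R b and b R c, then a R c. However, '!=' is not transitive. Counterexample: 3 != 5 and 5 != 3, but 3 = 3 (both equal 3). Transitivity holds for relations like <, <=, =, but not for !=.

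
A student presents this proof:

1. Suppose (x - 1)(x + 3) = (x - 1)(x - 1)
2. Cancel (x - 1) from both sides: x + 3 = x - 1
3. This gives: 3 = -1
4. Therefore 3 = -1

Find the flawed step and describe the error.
Step 2: Cancel (x - 1) from both sides: x + 3 = x - 1

Step 2 cancels (x - 1) from both sides. This is only valid if (x - 1) ≠ 0, i.e., x ≠ 1. When x = 1, both sides equal zero regardless of the other factors. The correct approach requires considering x = 1 as a separate case.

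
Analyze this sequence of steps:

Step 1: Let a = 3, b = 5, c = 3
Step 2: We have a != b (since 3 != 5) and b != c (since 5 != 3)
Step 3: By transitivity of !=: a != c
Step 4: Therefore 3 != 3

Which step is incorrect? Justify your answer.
Step 3: By transitivity of !=: a != c

Step 3 incorrectly applies transitivity to the '!=' relation. Transitivity states: if a R b and b R c, then a R c. However, '!=' is not transitive. Counterexample: 3 != 5 and 5 != 3, but 3 = 3 (both equal 3). Transitivity holds for relations like <, <=, =, but not for !=.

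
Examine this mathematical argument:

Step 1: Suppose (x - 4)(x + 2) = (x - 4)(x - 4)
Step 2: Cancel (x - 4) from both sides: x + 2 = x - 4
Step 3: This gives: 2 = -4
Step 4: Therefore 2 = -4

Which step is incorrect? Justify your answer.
Step 2: Cancel (x - 4) from both sides: x + 2 = x - 4

Step 2 cancels (x - 4) from both sides. This is only valid if (x - 4) ≠ 0, i.e., x ≠ 4. When x = 4, both sides equal zero regardless of the other factors. The correct approach requires considering x = 4 as a separate case.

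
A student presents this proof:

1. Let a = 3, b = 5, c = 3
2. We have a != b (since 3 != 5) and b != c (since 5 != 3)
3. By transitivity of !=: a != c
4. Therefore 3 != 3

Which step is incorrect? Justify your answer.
Step 3: By transitivity of !=: a != c

Step 3 incorrectly applies transitivity to the '!=' relation. Transitivity states: if a R b and b R c, then a R c. However, '!=' is not transitive. Counterexample: 3 != 5 and 5 != 3, but 3 = 3 (both equal 3). Transitivity holds for relations like <, <=, =, but not for !=.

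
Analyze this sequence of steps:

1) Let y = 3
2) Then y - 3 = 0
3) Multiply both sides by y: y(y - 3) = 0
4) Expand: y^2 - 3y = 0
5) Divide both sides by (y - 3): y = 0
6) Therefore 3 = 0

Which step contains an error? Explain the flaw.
Step 5: Divide both sides by (y - 3): y = 0

Step 5 divides both sides by (y - 3). However, since y = 3, we have (y - 3) = 0. Division by zero is undefined, making this step invalid.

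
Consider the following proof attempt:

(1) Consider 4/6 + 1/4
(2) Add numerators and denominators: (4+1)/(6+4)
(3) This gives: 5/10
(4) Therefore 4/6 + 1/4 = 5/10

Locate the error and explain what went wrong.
Step 2: Add numerators and denominators: (4+1)/(6+4)

Step 2 incorrectly adds fractions by separately adding numerators and denominators. This is wrong. The correct method requires a common denominator: 4/6 + 1/4 = (4×4 + 1×6)/(6×4) = 22/24 = 11/12. The method used gives 5/10, which is different.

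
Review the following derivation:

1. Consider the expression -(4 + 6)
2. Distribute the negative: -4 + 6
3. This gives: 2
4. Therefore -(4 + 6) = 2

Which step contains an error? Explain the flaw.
Step 2: Distribute the negative: -4 + 6

Step 2 incorrectly distributes the negative sign. The correct distribution is -(4 + 6) = -4 - 6 = -10. The negative must be applied to both terms, not just the first. The error treats -(4 + 6) as -4 + 6, which equals 2 instead of -10.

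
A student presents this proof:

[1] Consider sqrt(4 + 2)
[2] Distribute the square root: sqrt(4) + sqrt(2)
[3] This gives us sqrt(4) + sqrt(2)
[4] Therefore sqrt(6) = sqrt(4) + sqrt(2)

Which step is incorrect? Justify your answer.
Step 2: Distribute the square root: sqrt(4) + sqrt(2)

Step 2 incorrectly 'distributes' the square root over addition. The square root function does not distribute: sqrt(a + b) ≠ sqrt(a) + sqrt(b). In fact, sqrt(4 + 2) = sqrt(6) ≈ 2.4495, while sqrt(4) + sqrt(2) ≈ 3.4142.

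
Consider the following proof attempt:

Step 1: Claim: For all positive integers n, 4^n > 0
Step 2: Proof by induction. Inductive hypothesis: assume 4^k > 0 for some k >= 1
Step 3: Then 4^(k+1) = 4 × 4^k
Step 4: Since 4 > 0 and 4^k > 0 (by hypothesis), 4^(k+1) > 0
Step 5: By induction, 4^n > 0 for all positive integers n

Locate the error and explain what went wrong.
Step 5: By induction, 4^n > 0 for all positive integers n

Step 5 concludes the proof by induction, but no base case was ever established. A valid induction proof requires: (1) a base case proving 4^1 > 0, and (2) an inductive step showing IF 4^k > 0 THEN 4^(k+1) > 0. Steps 2-4 correctly establish the inductive step, but without the base case the conclusion in step 5 does not follow.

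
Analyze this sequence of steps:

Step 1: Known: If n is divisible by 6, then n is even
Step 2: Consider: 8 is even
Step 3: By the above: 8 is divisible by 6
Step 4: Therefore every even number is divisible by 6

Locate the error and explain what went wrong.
Step 3: By the above: 8 is divisible by 6

Step 3 commits the fallacy of affirming the consequent. The known fact 'divisible by 6 → even' does NOT imply 'even → divisible by 6'. That would be the converse, which is false. For example, 8 is even but 8 ÷ 6 = 1.33, which is not an integer.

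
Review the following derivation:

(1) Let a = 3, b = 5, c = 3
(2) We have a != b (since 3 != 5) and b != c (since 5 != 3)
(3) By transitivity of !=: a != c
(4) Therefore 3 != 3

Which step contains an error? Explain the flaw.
Step 3: By transitivity of !=: a != c

Step 3 incorrectly applies transitivity to the '!=' relation. Transitivity states: if a R b and b R c, then a R c. However, '!=' is not transitive. Counterexample: 3 != 5 and 5 != 3, but 3 = 3 (both equal 3). Transitivity holds for relations like <, <=, =, but not for !=.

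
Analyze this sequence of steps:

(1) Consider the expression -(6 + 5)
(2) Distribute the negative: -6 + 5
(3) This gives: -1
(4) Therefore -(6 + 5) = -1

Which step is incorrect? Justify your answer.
Step 2: Distribute the negative: -6 + 5

Step 2 incorrectly distributes the negative sign. The correct distribution is -(6 + 5) = -6 - 5 = -11. The negative must be applied to both terms, not just the first. The error treats -(6 + 5) as -6 + 5, which equals -1 instead of -11.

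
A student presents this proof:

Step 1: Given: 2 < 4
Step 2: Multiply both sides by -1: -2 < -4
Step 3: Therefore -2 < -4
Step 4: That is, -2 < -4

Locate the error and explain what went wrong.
Step 2: Multiply both sides by -1: -2 < -4

Step 2 multiplies both sides by -1 but fails to reverse the inequality sign. When multiplying (or dividing) an inequality by a negative number, the direction must be reversed. Since 2 < 4, we should get -2 > -4, i.e., -2 > -4.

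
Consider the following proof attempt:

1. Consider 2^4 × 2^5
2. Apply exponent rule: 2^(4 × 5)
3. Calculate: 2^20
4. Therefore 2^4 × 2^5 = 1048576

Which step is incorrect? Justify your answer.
Step 2: Apply exponent rule: 2^(4 × 5)

Step 2 incorrectly states that a^b × a^c = a^(b×c). The correct rule is a^b × a^c = a^(b+c). The actual value is 2^4 × 2^5 = 2^9 = 512, not 2^20 = 1048576.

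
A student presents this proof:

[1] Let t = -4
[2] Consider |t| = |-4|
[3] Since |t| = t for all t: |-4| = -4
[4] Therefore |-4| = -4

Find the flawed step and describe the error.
Step 3: Since |t| = t for all t: |-4| = -4

Step 3 incorrectly states that |t| = t for all t. The correct definition is |t| = t when t >= 0, and |t| = -t when t < 0. Since -4 < 0, we have |-4| = -(-4) = 4, not -4.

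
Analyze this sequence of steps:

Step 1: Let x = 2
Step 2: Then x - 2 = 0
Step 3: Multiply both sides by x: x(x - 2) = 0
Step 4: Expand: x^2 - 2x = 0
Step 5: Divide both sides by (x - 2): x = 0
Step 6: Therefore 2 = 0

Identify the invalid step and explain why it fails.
Step 5: Divide both sides by (x - 2): x = 0

Step 5 divides both sides by (x - 2). However, since x = 2, we have (x - 2) = 0. Division by zero is undefined, making this step invalid.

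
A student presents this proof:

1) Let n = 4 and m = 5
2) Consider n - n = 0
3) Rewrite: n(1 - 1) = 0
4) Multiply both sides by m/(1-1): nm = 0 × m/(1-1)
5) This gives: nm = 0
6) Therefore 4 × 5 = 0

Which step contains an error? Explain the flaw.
Step 4: Multiply both sides by m/(1-1): nm = 0 × m/(1-1)

Step 4 multiplies both sides by m/(1-1). However, 1-1 = 0, so this is multiplication by m/0, which is undefined. We cannot multiply by an undefined expression.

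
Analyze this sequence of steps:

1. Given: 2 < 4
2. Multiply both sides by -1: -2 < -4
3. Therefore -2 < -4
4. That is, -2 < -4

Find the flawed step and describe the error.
Step 2: Multiply both sides by -1: -2 < -4

Step 2 multiplies both sides by -1 but fails to reverse the inequality sign. When multiplying (or dividing) an inequality by a negative number, the direction must be reversed. Since 2 < 4, we should get -2 > -4, i.e., -2 > -4.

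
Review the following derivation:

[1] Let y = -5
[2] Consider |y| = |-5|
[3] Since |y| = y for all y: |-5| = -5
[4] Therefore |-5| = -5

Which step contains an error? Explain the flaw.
Step 3: Since |y| = y for all y: |-5| = -5

Step 3 incorrectly states that |y| = y for all y. The correct definition is |y| = y when y >= 0, and |y| = -y when y < 0. Since -5 < 0, we have |-5| = -(-5) = 5, not -5.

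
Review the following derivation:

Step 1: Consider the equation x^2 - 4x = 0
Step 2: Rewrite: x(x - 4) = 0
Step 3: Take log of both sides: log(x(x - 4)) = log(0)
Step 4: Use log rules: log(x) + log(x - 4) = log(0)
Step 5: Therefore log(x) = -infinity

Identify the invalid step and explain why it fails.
Step 3: Take log of both sides: log(x(x - 4)) = log(0)

Step 3 takes the logarithm of both sides, resulting in log(0) on the right side. The logarithm is only defined for positive numbers; log(0) is undefined (approaches negative infinity). This operation is invalid.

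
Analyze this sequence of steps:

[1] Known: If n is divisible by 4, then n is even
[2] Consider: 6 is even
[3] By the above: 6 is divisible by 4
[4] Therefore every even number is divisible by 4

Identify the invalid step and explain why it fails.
Step 3: By the above: 6 is divisible by 4

Step 3 commits the fallacy of affirming the consequent. The known fact 'divisible by 4 → even' does NOT imply 'even → divisible by 4'. That would be the converse, which is false. For example, 6 is even but 6 ÷ 4 = 1.50, which is not an integer.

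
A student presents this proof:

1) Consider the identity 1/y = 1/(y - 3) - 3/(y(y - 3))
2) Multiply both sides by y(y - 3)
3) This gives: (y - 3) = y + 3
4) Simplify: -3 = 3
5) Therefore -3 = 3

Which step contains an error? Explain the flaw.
Step 3: This gives: (y - 3) = y + 3

Step 3 makes a sign error when clearing denominators. Multiplying -3/(y(y - 3)) by y(y - 3) gives -3, not +3. The correct result is (y - 3) = y - 3, which is trivially true, not (y - 3) = y + 3. (Step 1 is a valid identity: 1/(y - 3) - 3/(y(y - 3)) = (y - 3)/(y(y - 3)) = 1/y.)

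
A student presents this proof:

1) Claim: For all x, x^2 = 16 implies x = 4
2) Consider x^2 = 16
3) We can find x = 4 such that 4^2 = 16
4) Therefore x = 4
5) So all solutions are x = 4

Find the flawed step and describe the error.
Step 4: Therefore x = 4

Step 4 incorrectly concludes that x = 4 is the only solution. The proof shows that x = 4 is A solution (existence), but does not show it is the ONLY solution (uniqueness). In fact, x = -4 is also a solution since (-4)^2 = 16. Finding one solution doesn't prove there are no others.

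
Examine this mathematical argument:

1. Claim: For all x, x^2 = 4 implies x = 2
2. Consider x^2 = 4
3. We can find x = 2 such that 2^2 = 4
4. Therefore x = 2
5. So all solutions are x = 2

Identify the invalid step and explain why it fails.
Step 4: Therefore x = 2

Step 4 incorrectly concludes that x = 2 is the only solution. The proof shows that x = 2 is A solution (existence), but does not show it is the ONLY solution (uniqueness). In fact, x = -2 is also a solution since (-2)^2 = 4. Finding one solution doesn't prove there are no others.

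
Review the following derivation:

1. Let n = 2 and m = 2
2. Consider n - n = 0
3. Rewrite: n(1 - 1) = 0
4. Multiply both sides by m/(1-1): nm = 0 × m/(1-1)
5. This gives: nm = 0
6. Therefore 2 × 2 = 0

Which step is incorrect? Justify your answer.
Step 4: Multiply both sides by m/(1-1): nm = 0 × m/(1-1)

Step 4 multiplies both sides by m/(1-1). However, 1-1 = 0, so this is multiplication by m/0, which is undefined. We cannot multiply by an undefined expression.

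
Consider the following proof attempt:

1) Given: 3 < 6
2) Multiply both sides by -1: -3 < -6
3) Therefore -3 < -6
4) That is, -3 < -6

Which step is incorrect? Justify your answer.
Step 2: Multiply both sides by -1: -3 < -6

Step 2 multiplies both sides by -1 but fails to reverse the inequality sign. When multiplying (or dividing) an inequality by a negative number, the direction must be reversed. Since 3 < 6, we should get -3 > -6, i.e., -3 > -6.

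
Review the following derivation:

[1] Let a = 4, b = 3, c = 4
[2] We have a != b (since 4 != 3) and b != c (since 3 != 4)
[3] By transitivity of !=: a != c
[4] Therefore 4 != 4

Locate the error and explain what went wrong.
Step 3: By transitivity of !=: a != c

Step 3 incorrectly applies transitivity to the '!=' relation. Transitivity states: if a R b and b R c, then a R c. However, '!=' is not transitive. Counterexample: 4 != 3 and 3 != 4, but 4 = 4 (both equal 4). Transitivity holds for relations like <, <=, =, but not for !=.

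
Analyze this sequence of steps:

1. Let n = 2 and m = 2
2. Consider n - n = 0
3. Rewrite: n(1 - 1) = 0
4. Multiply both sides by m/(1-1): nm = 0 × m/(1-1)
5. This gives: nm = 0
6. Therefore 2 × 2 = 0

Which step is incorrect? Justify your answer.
Step 4: Multiply both sides by m/(1-1): nm = 0 × m/(1-1)

Step 4 multiplies both sides by m/(1-1). However, 1-1 = 0, so this is multiplication by m/0, which is undefined. We cannot multiply by an undefined expression.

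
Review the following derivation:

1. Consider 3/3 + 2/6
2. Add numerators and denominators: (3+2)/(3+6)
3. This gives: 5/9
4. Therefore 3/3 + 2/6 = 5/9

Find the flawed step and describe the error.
Step 2: Add numerators and denominators: (3+2)/(3+6)

Step 2 incorrectly adds fractions by separately adding numerators and denominators. This is wrong. The correct method requires a common denominator: 3/3 + 2/6 = (3×6 + 2×3)/(3×6) = 24/18 = 4/3. The method used gives 5/9, which is different.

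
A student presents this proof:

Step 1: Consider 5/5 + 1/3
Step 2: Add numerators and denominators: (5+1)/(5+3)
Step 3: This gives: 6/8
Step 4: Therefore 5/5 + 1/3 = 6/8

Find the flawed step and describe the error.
Step 2: Add numerators and denominators: (5+1)/(5+3)

Step 2 incorrectly adds fractions by separately adding numerators and denominators. This is wrong. The correct method requires a common denominator: 5/5 + 1/3 = (5×3 + 1×5)/(5×3) = 20/15 = 4/3. The method used gives 6/8, which is different.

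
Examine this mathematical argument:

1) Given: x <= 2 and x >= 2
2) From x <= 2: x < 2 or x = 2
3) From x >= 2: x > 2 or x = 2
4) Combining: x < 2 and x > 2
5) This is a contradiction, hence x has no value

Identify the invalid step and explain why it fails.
Step 4: Combining: x < 2 and x > 2

Step 4 incorrectly combines the conditions. From x <= 2 and x >= 2, the intersection is x = 2. The error treats the 'or' cases as 'and' requirements. The correct conclusion is that x = 2 is the unique solution, not that no solution exists.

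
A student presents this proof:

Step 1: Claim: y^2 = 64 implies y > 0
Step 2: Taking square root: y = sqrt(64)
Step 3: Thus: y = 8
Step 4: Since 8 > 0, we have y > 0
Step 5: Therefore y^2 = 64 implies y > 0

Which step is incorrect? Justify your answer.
Step 2: Taking square root: y = sqrt(64)

Step 2 takes the square root and assumes the positive root only. The equation y^2 = 64 actually has two solutions: y = 8 and y = -8. The proof silently assumes y > 0 without justification, then uses this assumption to conclude y > 0, which is circular. The counterexample y = -8 shows the claim is false.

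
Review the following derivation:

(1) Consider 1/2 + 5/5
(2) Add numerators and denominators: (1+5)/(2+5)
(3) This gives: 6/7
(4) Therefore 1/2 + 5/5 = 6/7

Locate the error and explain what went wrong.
Step 2: Add numerators and denominators: (1+5)/(2+5)

Step 2 incorrectly adds fractions by separately adding numerators and denominators. This is wrong. The correct method requires a common denominator: 1/2 + 5/5 = (1×5 + 5×2)/(2×5) = 15/10 = 3/2. The method used gives 6/7, which is different.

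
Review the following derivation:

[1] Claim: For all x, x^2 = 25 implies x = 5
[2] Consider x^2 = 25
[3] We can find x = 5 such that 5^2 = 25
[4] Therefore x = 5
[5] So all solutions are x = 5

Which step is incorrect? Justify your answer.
Step 4: Therefore x = 5

Step 4 incorrectly concludes that x = 5 is the only solution. The proof shows that x = 5 is A solution (existence), but does not show it is the ONLY solution (uniqueness). In fact, x = -5 is also a solution since (-5)^2 = 25. Finding one solution doesn't prove there are no others.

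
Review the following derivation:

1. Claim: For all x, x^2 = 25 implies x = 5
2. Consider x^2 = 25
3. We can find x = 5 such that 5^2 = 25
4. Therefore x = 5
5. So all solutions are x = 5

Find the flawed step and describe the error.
Step 4: Therefore x = 5

Step 4 incorrectly concludes that x = 5 is the only solution. The proof shows that x = 5 is A solution (existence), but does not show it is the ONLY solution (uniqueness). In fact, x = -5 is also a solution since (-5)^2 = 25. Finding one solution doesn't prove there are no others.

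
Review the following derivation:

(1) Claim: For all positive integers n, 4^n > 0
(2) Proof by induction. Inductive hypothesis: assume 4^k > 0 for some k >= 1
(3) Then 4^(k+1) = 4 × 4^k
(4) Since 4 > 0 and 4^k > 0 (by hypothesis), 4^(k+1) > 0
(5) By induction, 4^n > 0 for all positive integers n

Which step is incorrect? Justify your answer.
Step 5: By induction, 4^n > 0 for all positive integers n

Step 5 concludes the proof by induction, but no base case was ever established. A valid induction proof requires: (1) a base case proving 4^1 > 0, and (2) an inductive step showing IF 4^k > 0 THEN 4^(k+1) > 0. Steps 2-4 correctly establish the inductive step, but without the base case the conclusion in step 5 does not follow.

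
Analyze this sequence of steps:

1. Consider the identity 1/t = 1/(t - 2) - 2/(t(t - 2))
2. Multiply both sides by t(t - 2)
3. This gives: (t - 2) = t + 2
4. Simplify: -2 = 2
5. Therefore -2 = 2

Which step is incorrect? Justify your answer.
Step 3: This gives: (t - 2) = t + 2

Step 3 makes a sign error when clearing denominators. Multiplying -2/(t(t - 2)) by t(t - 2) gives -2, not +2. The correct result is (t - 2) = t - 2, which is trivially true, not (t - 2) = t + 2. (Step 1 is a valid identity: 1/(t - 2) - 2/(t(t - 2)) = (t - 2)/(t(t - 2)) = 1/t.)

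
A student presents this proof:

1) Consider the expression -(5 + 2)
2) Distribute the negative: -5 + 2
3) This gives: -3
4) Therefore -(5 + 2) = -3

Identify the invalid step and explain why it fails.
Step 2: Distribute the negative: -5 + 2

Step 2 incorrectly distributes the negative sign. The correct distribution is -(5 + 2) = -5 - 2 = -7. The negative must be applied to both terms, not just the first. The error treats -(5 + 2) as -5 + 2, which equals -3 instead of -7.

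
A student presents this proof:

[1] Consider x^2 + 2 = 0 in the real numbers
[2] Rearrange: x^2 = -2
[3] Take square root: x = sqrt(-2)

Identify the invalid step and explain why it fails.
Step 3: Take square root: x = sqrt(-2)

Step 3 takes the square root of -2, which is negative. In the real number system, the square root of a negative number is undefined. The equation x^2 + 2 = 0 has no real solutions. Square roots of negative numbers only exist in the complex numbers.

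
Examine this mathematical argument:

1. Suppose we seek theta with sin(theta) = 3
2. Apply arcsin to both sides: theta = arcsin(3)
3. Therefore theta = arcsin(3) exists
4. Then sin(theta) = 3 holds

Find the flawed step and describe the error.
Step 2: Apply arcsin to both sides: theta = arcsin(3)

Step 2 applies arcsin to 3. However, arcsin(x) is only defined for x in [-1, 1] because sin(theta) can only produce values in that range. Since |3| > 1, arcsin(3) is undefined. There is no angle whose sine equals 3.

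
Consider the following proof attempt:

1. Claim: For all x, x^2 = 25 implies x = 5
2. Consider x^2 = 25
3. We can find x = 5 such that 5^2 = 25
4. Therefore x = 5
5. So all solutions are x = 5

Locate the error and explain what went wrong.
Step 4: Therefore x = 5

Step 4 incorrectly concludes that x = 5 is the only solution. The proof shows that x = 5 is A solution (existence), but does not show it is the ONLY solution (uniqueness). In fact, x = -5 is also a solution since (-5)^2 = 25. Finding one solution doesn't prove there are no others.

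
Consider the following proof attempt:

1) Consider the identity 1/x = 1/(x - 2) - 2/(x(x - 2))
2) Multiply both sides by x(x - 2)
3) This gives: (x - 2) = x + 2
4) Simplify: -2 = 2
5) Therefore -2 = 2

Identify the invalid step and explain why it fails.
Step 3: This gives: (x - 2) = x + 2

Step 3 makes a sign error when clearing denominators. Multiplying -2/(x(x - 2)) by x(x - 2) gives -2, not +2. The correct result is (x - 2) = x - 2, which is trivially true, not (x - 2) = x + 2. (Step 1 is a valid identity: 1/(x - 2) - 2/(x(x - 2)) = (x - 2)/(x(x - 2)) = 1/x.)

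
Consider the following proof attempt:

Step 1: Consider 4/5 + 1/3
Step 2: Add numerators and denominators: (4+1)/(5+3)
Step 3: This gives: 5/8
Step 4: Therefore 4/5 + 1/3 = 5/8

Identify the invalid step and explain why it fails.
Step 2: Add numerators and denominators: (4+1)/(5+3)

Step 2 incorrectly adds fractions by separately adding numerators and denominators. This is wrong. The correct method requires a common denominator: 4/5 + 1/3 = (4×3 + 1×5)/(5×3) = 17/15 = 17/15. The method used gives 5/8, which is different.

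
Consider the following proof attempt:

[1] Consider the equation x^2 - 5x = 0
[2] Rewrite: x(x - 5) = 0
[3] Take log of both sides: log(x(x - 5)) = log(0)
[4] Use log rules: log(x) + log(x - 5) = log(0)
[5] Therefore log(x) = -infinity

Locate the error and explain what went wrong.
Step 3: Take log of both sides: log(x(x - 5)) = log(0)

Step 3 takes the logarithm of both sides, resulting in log(0) on the right side. The logarithm is only defined for positive numbers; log(0) is undefined (approaches negative infinity). This operation is invalid.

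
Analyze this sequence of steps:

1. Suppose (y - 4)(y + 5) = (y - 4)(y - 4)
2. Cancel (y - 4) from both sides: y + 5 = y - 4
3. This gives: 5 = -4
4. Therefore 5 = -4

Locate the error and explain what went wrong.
Step 2: Cancel (y - 4) from both sides: y + 5 = y - 4

Step 2 cancels (y - 4) from both sides. This is only valid if (y - 4) ≠ 0, i.e., y ≠ 4. When y = 4, both sides equal zero regardless of the other factors. The correct approach requires considering y = 4 as a separate case.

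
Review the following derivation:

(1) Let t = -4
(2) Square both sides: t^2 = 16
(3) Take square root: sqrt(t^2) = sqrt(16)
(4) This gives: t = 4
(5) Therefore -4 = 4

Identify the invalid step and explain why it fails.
Step 4: This gives: t = 4

Step 4 incorrectly states that sqrt(t^2) = t. The correct identity is sqrt(t^2) = |t|. Since t = -4 < 0, we have sqrt(t^2) = |-4| = 4, not t = -4.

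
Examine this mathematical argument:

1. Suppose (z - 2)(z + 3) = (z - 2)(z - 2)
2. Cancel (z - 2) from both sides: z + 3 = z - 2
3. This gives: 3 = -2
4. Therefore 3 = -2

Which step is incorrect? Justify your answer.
Step 2: Cancel (z - 2) from both sides: z + 3 = z - 2

Step 2 cancels (z - 2) from both sides. This is only valid if (z - 2) ≠ 0, i.e., z ≠ 2. When z = 2, both sides equal zero regardless of the other factors. The correct approach requires considering z = 2 as a separate case.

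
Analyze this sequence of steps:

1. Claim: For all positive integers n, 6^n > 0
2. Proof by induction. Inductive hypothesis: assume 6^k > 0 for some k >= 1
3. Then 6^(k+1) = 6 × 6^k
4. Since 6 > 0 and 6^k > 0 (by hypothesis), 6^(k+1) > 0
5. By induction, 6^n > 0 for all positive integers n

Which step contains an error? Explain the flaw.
Step 5: By induction, 6^n > 0 for all positive integers n

Step 5 concludes the proof by induction, but no base case was ever established. A valid induction proof requires: (1) a base case proving 6^1 > 0, and (2) an inductive step showing IF 6^k > 0 THEN 6^(k+1) > 0. Steps 2-4 correctly establish the inductive step, but without the base case the conclusion in step 5 does not follow.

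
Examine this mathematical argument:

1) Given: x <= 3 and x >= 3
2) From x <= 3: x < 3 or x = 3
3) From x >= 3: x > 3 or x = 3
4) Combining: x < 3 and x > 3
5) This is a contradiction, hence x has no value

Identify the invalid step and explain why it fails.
Step 4: Combining: x < 3 and x > 3

Step 4 incorrectly combines the conditions. From x <= 3 and x >= 3, the intersection is x = 3. The error treats the 'or' cases as 'and' requirements. The correct conclusion is that x = 3 is the unique solution, not that no solution exists.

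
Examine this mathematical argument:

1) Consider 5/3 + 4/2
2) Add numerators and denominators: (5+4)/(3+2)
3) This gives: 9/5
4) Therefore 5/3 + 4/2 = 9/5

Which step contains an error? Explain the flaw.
Step 2: Add numerators and denominators: (5+4)/(3+2)

Step 2 incorrectly adds fractions by separately adding numerators and denominators. This is wrong. The correct method requires a common denominator: 5/3 + 4/2 = (5×2 + 4×3)/(3×2) = 22/6 = 11/3. The method used gives 9/5, which is different.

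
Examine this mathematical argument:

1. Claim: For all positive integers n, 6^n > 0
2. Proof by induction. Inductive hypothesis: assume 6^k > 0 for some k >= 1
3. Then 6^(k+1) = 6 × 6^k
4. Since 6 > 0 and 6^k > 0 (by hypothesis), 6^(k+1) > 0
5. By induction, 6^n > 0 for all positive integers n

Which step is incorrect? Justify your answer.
Step 5: By induction, 6^n > 0 for all positive integers n

Step 5 concludes the proof by induction, but no base case was ever established. A valid induction proof requires: (1) a base case proving 6^1 > 0, and (2) an inductive step showing IF 6^k > 0 THEN 6^(k+1) > 0. Steps 2-4 correctly establish the inductive step, but without the base case the conclusion in step 5 does not follow.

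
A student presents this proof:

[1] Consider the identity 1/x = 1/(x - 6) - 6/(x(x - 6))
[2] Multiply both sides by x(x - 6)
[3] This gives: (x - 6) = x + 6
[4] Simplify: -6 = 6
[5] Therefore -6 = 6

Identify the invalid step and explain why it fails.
Step 3: This gives: (x - 6) = x + 6

Step 3 makes a sign error when clearing denominators. Multiplying -6/(x(x - 6)) by x(x - 6) gives -6, not +6. The correct result is (x - 6) = x - 6, which is trivially true, not (x - 6) = x + 6. (Step 1 is a valid identity: 1/(x - 6) - 6/(x(x - 6)) = (x - 6)/(x(x - 6)) = 1/x.)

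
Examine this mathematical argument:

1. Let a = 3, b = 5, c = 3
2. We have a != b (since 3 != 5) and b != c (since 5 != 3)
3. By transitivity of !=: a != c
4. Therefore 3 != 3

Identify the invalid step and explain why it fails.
Step 3: By transitivity of !=: a != c

Step 3 incorrectly applies transitivity to the '!=' relation. Transitivity states: if a R b and b R c, then a R c. However, '!=' is not transitive. Counterexample: 3 != 5 and 5 != 3, but 3 = 3 (both equal 3). Transitivity holds for relations like <, <=, =, but not for !=.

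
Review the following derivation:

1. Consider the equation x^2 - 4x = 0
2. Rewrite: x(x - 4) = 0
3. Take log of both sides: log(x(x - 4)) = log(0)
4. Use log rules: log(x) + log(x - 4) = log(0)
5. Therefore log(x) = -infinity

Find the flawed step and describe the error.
Step 3: Take log of both sides: log(x(x - 4)) = log(0)

Step 3 takes the logarithm of both sides, resulting in log(0) on the right side. The logarithm is only defined for positive numbers; log(0) is undefined (approaches negative infinity). This operation is invalid.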